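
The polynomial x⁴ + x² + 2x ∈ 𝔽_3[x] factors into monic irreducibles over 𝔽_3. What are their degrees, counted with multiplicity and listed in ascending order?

Write h(x) = x⁴ + x² + 2x.
Roots in 𝔽_3: h(0) = 0 → root; h(1) = 1; h(2) = 0 → root.
Linear factors from roots: (x), (x + 1).
Complete factorization: h(x) = (x)·(x + 1)·(x² + 2x + 2).
Factor degrees with multiplicity: 1 + 1 + 2 = 4.

1, 1, 2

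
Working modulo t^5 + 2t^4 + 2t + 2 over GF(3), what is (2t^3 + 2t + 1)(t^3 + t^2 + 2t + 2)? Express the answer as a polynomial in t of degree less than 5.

Multiply in GF(3)[t]: (2t^3 + 2t + 1)·(t^3 + t^2 + 2t + 2) = 2t^6 + 2t^5 + t^3 + 2t^2 + 2.
Reduce using t^5 ≡ t^4 + t + 1 (mod t^5 + 2t^4 + 2t + 2).
Reduced: t^4 + t^3 + t^2.

t^4 + t^3 + t^2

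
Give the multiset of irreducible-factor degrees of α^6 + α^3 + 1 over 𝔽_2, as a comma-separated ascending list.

6

Write h(α) = α^6 + α^3 + 1.
Roots in 𝔽_2: h(0) = 1; h(1) = 1.
Complete factorization: h(α) = (α^6 + α^3 + 1).
Factor degrees with multiplicity: 6 = 6.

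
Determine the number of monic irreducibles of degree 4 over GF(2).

3

Gauss's count: N_{2}(4) = (1/4) Σ_{d|4} μ(4/d)·2^d.
Divisors of 4: 1, 2, 4; μ(4/d) for each: 0, -1, 1.
Σ = − 2^2 + 2^4 = 12.
N = 12/4 = 3.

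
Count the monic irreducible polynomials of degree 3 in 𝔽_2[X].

2

The number of monic irreducibles of degree 3 over GF(2) is (1/3)·Σ_{d∣3} μ(3/d) 2^d.
Divisors of 3: 1, 3; μ(3/d) for each: -1, 1.
Σ = − 2^1 + 2^3 = 6.
N = 6/3 = 2.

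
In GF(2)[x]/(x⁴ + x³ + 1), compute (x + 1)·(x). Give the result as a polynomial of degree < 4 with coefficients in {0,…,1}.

Multiply in GF(2)[x]: (x + 1)·(x) = x² + x.
Reduced: x² + x.

x^2 + x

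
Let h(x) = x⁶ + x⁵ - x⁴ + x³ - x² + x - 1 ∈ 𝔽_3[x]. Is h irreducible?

Check for roots in 𝔽_3: h(0) = 2; h(1) = 1; h(2) = 1.
No roots, so no linear factors.
Monic irreducibles of degree 2 over GF(3): x² + 1, x² + x - 1, x² - x - 1.
None of them divide h (all give nonzero remainder).
Degree-3 irreducible divisors: test the 8 monic irreducibles of degree 3 over GF(3).
None of them divide h (all give nonzero remainder).
No irreducible factor of degree ≤ 3 exists, so h is irreducible over GF(3).

Yes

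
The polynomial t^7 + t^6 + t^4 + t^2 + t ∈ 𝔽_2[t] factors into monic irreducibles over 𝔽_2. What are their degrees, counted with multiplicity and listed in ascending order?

1, 2, 2, 2

Write f(t) = t^7 + t^6 + t^4 + t^2 + t.
Roots in 𝔽_2: f(0) = 0 → root; f(1) = 1.
Linear factors from roots: (t).
Complete factorization: f(t) = (t)·(t^2 + t + 1)^3.
Factor degrees with multiplicity: 1 + 2 + 2 + 2 = 7.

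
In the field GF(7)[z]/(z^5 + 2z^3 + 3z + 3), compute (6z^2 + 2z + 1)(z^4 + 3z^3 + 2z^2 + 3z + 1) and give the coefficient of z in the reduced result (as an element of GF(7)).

4

Multiply in GF(7)[z]: (6z^2 + 2z + 1)·(z^4 + 3z^3 + 2z^2 + 3z + 1) = 6z^6 + 6z^5 + 5z^4 + 4z^3 + 5z + 1.
Reduce using z^5 ≡ 5z^3 + 4z + 4 (mod z^5 + 2z^3 + 3z + 3).
Reduced: 6z^3 + 3z^2 + 4z + 4.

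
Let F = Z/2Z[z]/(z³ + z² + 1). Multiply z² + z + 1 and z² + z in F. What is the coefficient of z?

Multiply in Z/2Z[z]: (z² + z + 1)·(z² + z) = z⁴ + z.
Reduce using z³ ≡ z² + 1 (mod z³ + z² + 1).
Reduced: z² + 1.

0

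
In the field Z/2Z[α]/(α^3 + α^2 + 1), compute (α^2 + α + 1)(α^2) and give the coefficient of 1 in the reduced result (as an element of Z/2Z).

Multiply in Z/2Z[α]: (α^2 + α + 1)·(α^2) = α^4 + α^3 + α^2.
Reduce using α^3 ≡ α^2 + 1 (mod α^3 + α^2 + 1).
Reduced: α^2 + α.

0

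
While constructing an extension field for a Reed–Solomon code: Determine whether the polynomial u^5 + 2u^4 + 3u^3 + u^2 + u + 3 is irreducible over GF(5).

Write P(u) = u^5 + 2u^4 + 3u^3 + u^2 + u + 3.
Check for roots in GF(5): P(0) = 3; P(1) = 1; P(2) = 2; P(3) = 1; P(4) = 1.
No roots, so no linear factors.
Degree-2 irreducible divisors: test the 10 monic irreducibles of degree 2 over GF(5).
None of them divide P (all give nonzero remainder).
No irreducible factor of degree ≤ 2 exists, so P is irreducible over GF(5).

Yes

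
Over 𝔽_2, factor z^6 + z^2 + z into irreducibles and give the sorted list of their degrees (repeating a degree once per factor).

1, 2, 3

Write f(z) = z^6 + z^2 + z.
Roots in 𝔽_2: f(0) = 0 → root; f(1) = 1.
Linear factors from roots: (z).
Complete factorization: f(z) = (z)·(z^2 + z + 1)·(z^3 + z^2 + 1).
Factor degrees with multiplicity: 1 + 2 + 3 = 6.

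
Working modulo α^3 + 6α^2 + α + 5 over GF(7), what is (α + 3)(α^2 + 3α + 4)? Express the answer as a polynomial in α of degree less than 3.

5α

Multiply in GF(7)[α]: (α + 3)·(α^2 + 3α + 4) = α^3 + 6α^2 + 6α + 5.
Reduce using α^3 ≡ α^2 + 6α + 2 (mod α^3 + 6α^2 + α + 5).
Reduced: 5α.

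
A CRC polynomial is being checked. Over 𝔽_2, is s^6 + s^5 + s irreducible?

Write h(s) = s^6 + s^5 + s.
Check for roots in 𝔽_2: h(0) = 0 → root; h(1) = 1.
h(0) = 0, so (s) divides h(s); h is reducible.

No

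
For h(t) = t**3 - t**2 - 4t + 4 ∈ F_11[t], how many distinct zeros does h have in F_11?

3

Evaluate at each of the 11 elements of F_11:
h(0) = 4; h(1) = 0 → root; h(2) = 0 → root; h(3) = 10; h(4) = 3; h(5) = 7; h(6) = 6; h(7) = 6; h(8) = 2; h(9) = 0 → root; h(10) = 6.
Roots: {1, 2, 9}.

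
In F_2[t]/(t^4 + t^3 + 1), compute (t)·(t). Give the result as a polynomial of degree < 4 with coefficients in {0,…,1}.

t^2

Multiply in F_2[t]: (t)·(t) = t^2.
Reduced: t^2.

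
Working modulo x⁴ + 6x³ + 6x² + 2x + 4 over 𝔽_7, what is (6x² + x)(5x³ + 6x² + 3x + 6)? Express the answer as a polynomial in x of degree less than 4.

6x^3 + x^2 + 3x + 3

Multiply in 𝔽_7[x]: (6x² + x)·(5x³ + 6x² + 3x + 6) = 2x⁵ + 6x⁴ + 3x³ + 4x² + 6x.
Reduce using x⁴ ≡ x³ + x² + 5x + 3 (mod x⁴ + 6x³ + 6x² + 2x + 4).
Reduced: 6x³ + x² + 3x + 3.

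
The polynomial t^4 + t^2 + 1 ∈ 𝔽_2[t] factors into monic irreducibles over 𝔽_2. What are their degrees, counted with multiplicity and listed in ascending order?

2, 2

Write g(t) = t^4 + t^2 + 1.
Roots in 𝔽_2: g(0) = 1; g(1) = 1.
Complete factorization: g(t) = (t^2 + t + 1)^2.
Factor degrees with multiplicity: 2 + 2 = 4.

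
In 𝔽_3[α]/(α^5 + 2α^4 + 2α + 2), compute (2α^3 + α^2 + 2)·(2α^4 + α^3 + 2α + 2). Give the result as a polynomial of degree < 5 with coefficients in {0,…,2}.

2α^4 + 2α^2 + 1

Multiply in 𝔽_3[α]: (2α^3 + α^2 + 2)·(2α^4 + α^3 + 2α + 2) = α^7 + α^6 + α^5 + 2α^4 + 2α^3 + 2α^2 + α + 1.
Reduce using α^5 ≡ α^4 + α + 1 (mod α^5 + 2α^4 + 2α + 2).
Reduced: 2α^4 + 2α^2 + 1.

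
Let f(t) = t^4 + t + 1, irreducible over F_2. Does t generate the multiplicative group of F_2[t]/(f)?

|GF(2^4)^×| = 2^4 − 1 = 15. Prime factorization: 15 = 3·5.
f is primitive ⇔ t has order 15 in GF(2)[t]/(f), i.e. t^(15/q) ≠ 1 for each prime q | 15.
t^(5) mod f = t^2 + t.
t^(3) mod f = t^3.
None equal 1, so t has full order 15; f is primitive.

Yes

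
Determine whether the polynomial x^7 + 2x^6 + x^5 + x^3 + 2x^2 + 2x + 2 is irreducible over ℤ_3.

Write h(x) = x^7 + 2x^6 + x^5 + x^3 + 2x^2 + 2x + 2.
Check for roots in ℤ_3: h(0) = 2; h(1) = 2; h(2) = 1.
No roots, so no linear factors.
Monic irreducibles of degree 2 over GF(3): x^2 + 1, x^2 + x + 2, x^2 + 2x + 2.
None of them divide h (all give nonzero remainder).
Degree-3 irreducible divisors: test the 8 monic irreducibles of degree 3 over GF(3).
None of them divide h (all give nonzero remainder).
No irreducible factor of degree ≤ 3 exists, so h is irreducible over GF(3).

Yes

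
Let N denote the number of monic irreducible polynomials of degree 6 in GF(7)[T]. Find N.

19544

x^(7^6) − x is the product of all monic irreducibles of degree dividing 6; Möbius inversion gives N = (1/6) Σ μ(6/d)·7^d.
Divisors of 6: 1, 2, 3, 6; μ(6/d) for each: 1, -1, -1, 1.
Σ = 7^1 − 7^2 − 7^3 + 7^6 = 117264.
N = 117264/6 = 19544.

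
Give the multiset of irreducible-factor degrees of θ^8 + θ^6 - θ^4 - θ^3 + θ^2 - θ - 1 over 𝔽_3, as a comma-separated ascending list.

1, 2, 2, 3

Write f(θ) = θ^8 + θ^6 - θ^4 - θ^3 + θ^2 - θ - 1.
Roots in 𝔽_3: f(0) = 2; f(1) = 2; f(2) = 0 → root.
Linear factors from roots: (θ + 1).
Complete factorization: f(θ) = (θ + 1)·(θ^2 + 1)·(θ^2 - θ - 1)·(θ^3 - θ + 1).
Factor degrees with multiplicity: 1 + 2 + 2 + 3 = 8.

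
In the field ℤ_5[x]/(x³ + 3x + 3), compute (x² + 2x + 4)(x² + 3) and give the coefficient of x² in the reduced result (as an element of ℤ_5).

Multiply in ℤ_5[x]: (x² + 2x + 4)·(x² + 3) = x⁴ + 2x³ + 2x² + x + 2.
Reduce using x³ ≡ 2x + 2 (mod x³ + 3x + 3).
Reduced: 4x² + 2x + 1.

4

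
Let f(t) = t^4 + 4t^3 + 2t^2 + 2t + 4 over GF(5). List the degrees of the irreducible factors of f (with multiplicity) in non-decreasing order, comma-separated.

Roots in GF(5): f(0) = 4; f(1) = 3; f(2) = 4; f(3) = 2; f(4) = 1.
Complete factorization: f(t) = (t^4 + 4t^3 + 2t^2 + 2t + 4).
Factor degrees with multiplicity: 4 = 4.

4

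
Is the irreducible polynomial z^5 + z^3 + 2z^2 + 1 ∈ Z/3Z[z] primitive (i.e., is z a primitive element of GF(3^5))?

Write f(z) = z^5 + z^3 + 2z^2 + 1.
|GF(3^5)^×| = 3^5 − 1 = 242. Prime factorization: 242 = 2·11^2.
f is primitive ⇔ z has order 242 in GF(3)[z]/(f), i.e. z^(242/q) ≠ 1 for each prime q | 242.
z^(121) mod f = 2.
z^(22) mod f = z^4 + 2z^2 + z + 2.
None equal 1, so z has full order 242; f is primitive.

Yes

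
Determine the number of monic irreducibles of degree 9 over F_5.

Gauss's count: N_{5}(9) = (1/9) Σ_{d|9} μ(9/d)·5^d.
Divisors of 9: 1, 3, 9; μ(9/d) for each: 0, -1, 1.
Σ = − 5^3 + 5^9 = 1953000.
N = 1953000/9 = 217000.

217000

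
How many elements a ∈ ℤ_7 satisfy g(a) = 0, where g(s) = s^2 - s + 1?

2

Evaluate at each of the 7 elements of ℤ_7:
g(0) = 1; g(1) = 1; g(2) = 3; g(3) = 0 → root; g(4) = 6; g(5) = 0 → root; g(6) = 3.
Roots: {3, 5}.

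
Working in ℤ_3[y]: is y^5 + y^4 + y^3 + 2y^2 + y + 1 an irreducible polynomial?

Write P(y) = y^5 + y^4 + y^3 + 2y^2 + y + 1.
Check for roots in ℤ_3: P(0) = 1; P(1) = 1; P(2) = 1.
No roots, so no linear factors.
Monic irreducibles of degree 2 over GF(3): y^2 + 1, y^2 + y + 2, y^2 + 2y + 2.
None of them divide P (all give nonzero remainder).
No irreducible factor of degree ≤ 2 exists, so P is irreducible over GF(3).

Yes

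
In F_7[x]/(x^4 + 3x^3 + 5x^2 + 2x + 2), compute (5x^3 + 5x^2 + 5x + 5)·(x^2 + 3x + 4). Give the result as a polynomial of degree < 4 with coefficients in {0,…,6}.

5x^2 + x + 3

Multiply in F_7[x]: (5x^3 + 5x^2 + 5x + 5)·(x^2 + 3x + 4) = 5x^5 + 6x^4 + 5x^3 + 5x^2 + 6.
Reduce using x^4 ≡ 4x^3 + 2x^2 + 5x + 5 (mod x^4 + 3x^3 + 5x^2 + 2x + 2).
Reduced: 5x^2 + x + 3.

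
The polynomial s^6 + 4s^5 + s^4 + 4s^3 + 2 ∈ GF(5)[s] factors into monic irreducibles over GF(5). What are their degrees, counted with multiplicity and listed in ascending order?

Write h(s) = s^6 + 4s^5 + s^4 + 4s^3 + 2.
Roots in GF(5): h(0) = 2; h(1) = 2; h(2) = 2; h(3) = 2; h(4) = 1.
Complete factorization: h(s) = (s^2 + s + 2)·(s^4 + 3s^3 + s^2 + 2s + 1).
Factor degrees with multiplicity: 2 + 4 = 6.

2, 4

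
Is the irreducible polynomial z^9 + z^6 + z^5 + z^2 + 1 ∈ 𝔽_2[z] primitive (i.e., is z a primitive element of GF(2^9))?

No

Write f(z) = z^9 + z^6 + z^5 + z^2 + 1.
|GF(2^9)^×| = 2^9 − 1 = 511. Prime factorization: 511 = 7·73.
f is primitive ⇔ z has order 511 in GF(2)[z]/(f), i.e. z^(511/q) ≠ 1 for each prime q | 511.
z^(73) mod f = 1
z^(7) mod f = z^7.
Since z^(73) = 1, the order of z divides 73 < 511; not primitive.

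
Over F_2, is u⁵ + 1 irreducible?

No

Write g(u) = u⁵ + 1.
Check for roots in F_2: g(0) = 1; g(1) = 0 → root.
g(1) = 0, so (u − 1) divides g(u); g is reducible.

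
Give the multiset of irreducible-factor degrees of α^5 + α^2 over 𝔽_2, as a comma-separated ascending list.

1, 1, 1, 2

Write f(α) = α^5 + α^2.
Roots in 𝔽_2: f(0) = 0 → root; f(1) = 0 → root.
Linear factors from roots: (α), (α + 1).
Complete factorization: f(α) = (α + 1)·(α)^2·(α^2 + α + 1).
Factor degrees with multiplicity: 1 + 1 + 1 + 2 = 5.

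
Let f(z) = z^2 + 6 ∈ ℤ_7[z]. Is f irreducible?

Check for roots in ℤ_7: f(0) = 6; f(1) = 0 → root; f(2) = 3; f(3) = 1; f(4) = 1; f(5) = 3; f(6) = 0 → root.
f(1) = 0, so (z − 1) divides f(z); f is reducible.

No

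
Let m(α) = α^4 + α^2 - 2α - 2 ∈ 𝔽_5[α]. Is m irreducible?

Check for roots in 𝔽_5: m(0) = 3; m(1) = 3; m(2) = 4; m(3) = 2; m(4) = 2.
No roots, so no linear factors.
Degree-2 irreducible divisors: test the 10 monic irreducibles of degree 2 over GF(5).
None of them divide m (all give nonzero remainder).
No irreducible factor of degree ≤ 2 exists, so m is irreducible over GF(5).

Yes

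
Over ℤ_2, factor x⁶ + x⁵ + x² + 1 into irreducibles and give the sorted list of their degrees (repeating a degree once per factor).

Write g(x) = x⁶ + x⁵ + x² + 1.
Roots in ℤ_2: g(0) = 1; g(1) = 0 → root.
Linear factors from roots: (x + 1).
Complete factorization: g(x) = (x + 1)·(x² + x + 1)·(x³ + x² + 1).
Factor degrees with multiplicity: 1 + 2 + 3 = 6.

1, 2, 3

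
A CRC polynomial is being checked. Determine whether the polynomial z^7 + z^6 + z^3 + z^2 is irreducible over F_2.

Write g(z) = z^7 + z^6 + z^3 + z^2.
Check for roots in F_2: g(0) = 0 → root; g(1) = 0 → root.
g(0) = 0, so (z) divides g(z); g is reducible.

No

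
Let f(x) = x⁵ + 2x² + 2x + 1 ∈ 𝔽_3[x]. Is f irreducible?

No

Check for roots in 𝔽_3: f(0) = 1; f(1) = 0 → root; f(2) = 0 → root.
f(1) = 0, so (x − 1) divides f(x); f is reducible.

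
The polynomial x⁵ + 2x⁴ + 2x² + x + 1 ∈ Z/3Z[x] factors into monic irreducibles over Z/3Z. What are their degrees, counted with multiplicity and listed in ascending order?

Write h(x) = x⁵ + 2x⁴ + 2x² + x + 1.
Roots in Z/3Z: h(0) = 1; h(1) = 1; h(2) = 0 → root.
Linear factors from roots: (x + 1).
Complete factorization: h(x) = (x + 1)^2·(x³ + 2x + 1).
Factor degrees with multiplicity: 1 + 1 + 3 = 5.

1, 1, 3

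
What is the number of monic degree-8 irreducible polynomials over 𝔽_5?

48750

By the necklace-counting formula, N_5(8) = (1/8) Σ_{d|8} μ(8/d)·5^d.
Divisors of 8: 1, 2, 4, 8; μ(8/d) for each: 0, 0, -1, 1.
Σ = − 5^4 + 5^8 = 390000.
N = 390000/8 = 48750.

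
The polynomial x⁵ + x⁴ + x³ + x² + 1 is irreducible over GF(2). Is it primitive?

Write f(x) = x⁵ + x⁴ + x³ + x² + 1.
|GF(2^5)^×| = 2^5 − 1 = 31. Prime factorization: 31 = 31.
f is primitive ⇔ x has order 31 in GF(2)[x]/(f), i.e. x^(31/q) ≠ 1 for each prime q | 31.
x^(1) mod f = x.
None equal 1, so x has full order 31; f is primitive.

Yes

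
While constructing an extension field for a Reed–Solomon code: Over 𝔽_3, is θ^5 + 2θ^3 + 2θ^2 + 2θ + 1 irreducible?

Write m(θ) = θ^5 + 2θ^3 + 2θ^2 + 2θ + 1.
Check for roots in 𝔽_3: m(0) = 1; m(1) = 2; m(2) = 1.
No roots, so no linear factors.
Monic irreducibles of degree 2 over GF(3): θ^2 + 1, θ^2 + θ + 2, θ^2 + 2θ + 2.
None of them divide m (all give nonzero remainder).
No irreducible factor of degree ≤ 2 exists, so m is irreducible over GF(3).

Yes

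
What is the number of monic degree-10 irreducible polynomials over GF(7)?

The number of monic irreducibles of degree 10 over GF(7) is (1/10)·Σ_{d∣10} μ(10/d) 7^d.
Divisors of 10: 1, 2, 5, 10; μ(10/d) for each: 1, -1, -1, 1.
Σ = 7^1 − 7^2 − 7^5 + 7^10 = 282458400.
N = 282458400/10 = 28245840.

28245840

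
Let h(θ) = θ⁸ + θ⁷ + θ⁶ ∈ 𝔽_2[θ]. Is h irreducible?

Check for roots in 𝔽_2: h(0) = 0 → root; h(1) = 1.
h(0) = 0, so (θ) divides h(θ); h is reducible.

No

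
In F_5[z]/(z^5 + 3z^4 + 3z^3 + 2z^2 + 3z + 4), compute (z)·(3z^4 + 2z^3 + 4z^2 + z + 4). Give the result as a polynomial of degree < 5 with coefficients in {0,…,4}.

3z^4 + 3

Multiply in F_5[z]: (z)·(3z^4 + 2z^3 + 4z^2 + z + 4) = 3z^5 + 2z^4 + 4z^3 + z^2 + 4z.
Reduce using z^5 ≡ 2z^4 + 2z^3 + 3z^2 + 2z + 1 (mod z^5 + 3z^4 + 3z^3 + 2z^2 + 3z + 4).
Reduced: 3z^4 + 3.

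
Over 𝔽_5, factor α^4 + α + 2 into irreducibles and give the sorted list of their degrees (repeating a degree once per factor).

1, 3

Write g(α) = α^4 + α + 2.
Roots in 𝔽_5: g(0) = 2; g(1) = 4; g(2) = 0 → root; g(3) = 1; g(4) = 2.
Linear factors from roots: (α + 3).
Complete factorization: g(α) = (α + 3)·(α^3 + 2α^2 + 4α + 4).
Factor degrees with multiplicity: 1 + 3 = 4.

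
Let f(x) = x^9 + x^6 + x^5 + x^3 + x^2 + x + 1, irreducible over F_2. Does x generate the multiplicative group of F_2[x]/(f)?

|GF(2^9)^×| = 2^9 − 1 = 511. Prime factorization: 511 = 7·73.
f is primitive ⇔ x has order 511 in GF(2)[x]/(f), i.e. x^(511/q) ≠ 1 for each prime q | 511.
x^(73) mod f = x^5 + x^4 + x^3 + x + 1.
x^(7) mod f = x^7.
None equal 1, so x has full order 511; f is primitive.

Yes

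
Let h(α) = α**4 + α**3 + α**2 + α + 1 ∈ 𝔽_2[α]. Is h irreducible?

Check for roots in 𝔽_2: h(0) = 1; h(1) = 1.
No roots, so no linear factors.
Monic irreducibles of degree 2 over GF(2): α**2 + α + 1.
None of them divide h (all give nonzero remainder).
No irreducible factor of degree ≤ 2 exists, so h is irreducible over GF(2).

Yes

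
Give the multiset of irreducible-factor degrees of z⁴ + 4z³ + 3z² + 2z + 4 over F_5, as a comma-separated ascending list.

Write f(z) = z⁴ + 4z³ + 3z² + 2z + 4.
Roots in F_5: f(0) = 4; f(1) = 4; f(2) = 3; f(3) = 1; f(4) = 2.
Complete factorization: f(z) = (z² + z + 1)·(z² + 3z + 4).
Factor degrees with multiplicity: 2 + 2 = 4.

2, 2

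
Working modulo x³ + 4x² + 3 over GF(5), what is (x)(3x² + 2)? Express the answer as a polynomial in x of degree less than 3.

Multiply in GF(5)[x]: (x)·(3x² + 2) = 3x³ + 2x.
Reduce using x³ ≡ x² + 2 (mod x³ + 4x² + 3).
Reduced: 3x² + 2x + 1.

3x^2 + 2x + 1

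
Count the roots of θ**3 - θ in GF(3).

3

Write g(θ) = θ**3 - θ.
Evaluate at each of the 3 elements of GF(3):
g(0) = 0 → root; g(1) = 0 → root; g(2) = 0 → root.
Roots: {0, 1, 2}.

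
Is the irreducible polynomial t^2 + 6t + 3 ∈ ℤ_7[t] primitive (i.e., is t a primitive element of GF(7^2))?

Yes

Write f(t) = t^2 + 6t + 3.
|GF(7^2)^×| = 7^2 − 1 = 48. Prime factorization: 48 = 2^4·3.
f is primitive ⇔ t has order 48 in GF(7)[t]/(f), i.e. t^(48/q) ≠ 1 for each prime q | 48.
t^(24) mod f = 6.
t^(16) mod f = 2.
None equal 1, so t has full order 48; f is primitive.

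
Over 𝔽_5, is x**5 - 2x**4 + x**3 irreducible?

No

Write m(x) = x**5 - 2x**4 + x**3.
Check for roots in 𝔽_5: m(0) = 0 → root; m(1) = 0 → root; m(2) = 3; m(3) = 3; m(4) = 1.
m(0) = 0, so (x) divides m(x); m is reducible.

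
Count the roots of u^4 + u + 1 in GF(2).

Write h(u) = u^4 + u + 1.
Evaluate at each of the 2 elements of GF(2):
h(0) = 1; h(1) = 1.
No element is a root.

0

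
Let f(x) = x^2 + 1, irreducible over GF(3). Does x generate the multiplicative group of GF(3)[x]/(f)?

No

|GF(3^2)^×| = 3^2 − 1 = 8. Prime factorization: 8 = 2^3.
f is primitive ⇔ x has order 8 in GF(3)[x]/(f), i.e. x^(8/q) ≠ 1 for each prime q | 8.
x^(4) mod f = 1
Since x^(4) = 1, the order of x divides 4 < 8; not primitive.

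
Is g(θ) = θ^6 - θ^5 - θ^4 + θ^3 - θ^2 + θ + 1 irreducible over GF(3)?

Yes

Check for roots in GF(3): g(0) = 1; g(1) = 1; g(2) = 2.
No roots, so no linear factors.
Monic irreducibles of degree 2 over GF(3): θ^2 + 1, θ^2 + θ - 1, θ^2 - θ - 1.
None of them divide g (all give nonzero remainder).
Degree-3 irreducible divisors: test the 8 monic irreducibles of degree 3 over GF(3).
None of them divide g (all give nonzero remainder).
No irreducible factor of degree ≤ 3 exists, so g is irreducible over GF(3).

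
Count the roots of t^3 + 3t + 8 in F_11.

3

Write h(t) = t^3 + 3t + 8.
Evaluate at each of the 11 elements of F_11:
h(0) = 8; h(1) = 1; h(2) = 0 → root; h(3) = 0 → root; h(4) = 7; h(5) = 5; h(6) = 0 → root; h(7) = 9; h(8) = 5; h(9) = 5; h(10) = 4.
Roots: {2, 3, 6}.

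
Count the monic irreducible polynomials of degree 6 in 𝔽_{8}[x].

43596

x^(8^6) − x is the product of all monic irreducibles of degree dividing 6; Möbius inversion gives N = (1/6) Σ μ(6/d)·8^d.
Divisors of 6: 1, 2, 3, 6; μ(6/d) for each: 1, -1, -1, 1.
Σ = 8^1 − 8^2 − 8^3 + 8^6 = 261576.
N = 261576/6 = 43596.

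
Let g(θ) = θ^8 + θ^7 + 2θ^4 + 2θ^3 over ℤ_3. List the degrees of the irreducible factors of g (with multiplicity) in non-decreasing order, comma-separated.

Roots in ℤ_3: g(0) = 0 → root; g(1) = 0 → root; g(2) = 0 → root.
Linear factors from roots: (θ), (θ + 2), (θ + 1).
Complete factorization: g(θ) = (θ + 2)·(θ + 1)^2·(θ)^3·(θ^2 + 1).
Factor degrees with multiplicity: 1 + 1 + 1 + 1 + 1 + 1 + 2 = 8.

1, 1, 1, 1, 1, 1, 2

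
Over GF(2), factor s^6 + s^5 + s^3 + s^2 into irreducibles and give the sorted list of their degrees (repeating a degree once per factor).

Write h(s) = s^6 + s^5 + s^3 + s^2.
Roots in GF(2): h(0) = 0 → root; h(1) = 0 → root.
Linear factors from roots: (s), (s + 1).
Complete factorization: h(s) = (s)^2·(s + 1)^2·(s^2 + s + 1).
Factor degrees with multiplicity: 1 + 1 + 1 + 1 + 2 = 6.

1, 1, 1, 1, 2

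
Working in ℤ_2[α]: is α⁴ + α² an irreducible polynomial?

No

Write m(α) = α⁴ + α².
Check for roots in ℤ_2: m(0) = 0 → root; m(1) = 0 → root.
m(0) = 0, so (α) divides m(α); m is reducible.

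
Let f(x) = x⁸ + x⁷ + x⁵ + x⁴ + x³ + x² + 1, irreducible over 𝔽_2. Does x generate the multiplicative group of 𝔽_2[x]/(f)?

No

|GF(2^8)^×| = 2^8 − 1 = 255. Prime factorization: 255 = 3·5·17.
f is primitive ⇔ x has order 255 in GF(2)[x]/(f), i.e. x^(255/q) ≠ 1 for each prime q | 255.
x^(85) mod f = 1
x^(51) mod f = x⁷ + x⁶ + x² + 1.
x^(15) mod f = x⁷ + x⁴ + x².
Since x^(85) = 1, the order of x divides 85 < 255; not primitive.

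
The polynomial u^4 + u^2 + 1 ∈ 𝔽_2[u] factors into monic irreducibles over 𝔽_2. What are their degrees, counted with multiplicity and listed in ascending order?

Write h(u) = u^4 + u^2 + 1.
Roots in 𝔽_2: h(0) = 1; h(1) = 1.
Complete factorization: h(u) = (u^2 + u + 1)^2.
Factor degrees with multiplicity: 2 + 2 = 4.

2, 2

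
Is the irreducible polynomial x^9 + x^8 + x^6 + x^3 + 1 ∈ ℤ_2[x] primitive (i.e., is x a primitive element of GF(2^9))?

No

Write f(x) = x^9 + x^8 + x^6 + x^3 + 1.
|GF(2^9)^×| = 2^9 − 1 = 511. Prime factorization: 511 = 7·73.
f is primitive ⇔ x has order 511 in GF(2)[x]/(f), i.e. x^(511/q) ≠ 1 for each prime q | 511.
x^(73) mod f = 1
x^(7) mod f = x^7.
Since x^(73) = 1, the order of x divides 73 < 511; not primitive.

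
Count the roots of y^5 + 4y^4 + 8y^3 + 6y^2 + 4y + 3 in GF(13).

5

Write g(y) = y^5 + 4y^4 + 8y^3 + 6y^2 + 4y + 3.
Evaluate at each of the 13 elements of GF(13):
g(0) = 3; g(1) = 0 → root; g(2) = 0 → root; g(3) = 7; g(4) = 10; g(5) = 12; g(6) = 7; g(7) = 9; g(8) = 3; g(9) = 0 → root; g(10) = 1; g(11) = 0 → root; g(12) = 0 → root.
Roots: {1, 2, 9, 11, 12}.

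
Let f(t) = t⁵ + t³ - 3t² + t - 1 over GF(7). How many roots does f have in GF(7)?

Evaluate at each of the 7 elements of GF(7):
f(0) = 6; f(1) = 6; f(2) = 1; f(3) = 0 → root; f(4) = 0 → root; f(5) = 1; f(6) = 0 → root.
Roots: {3, 4, 6}.

3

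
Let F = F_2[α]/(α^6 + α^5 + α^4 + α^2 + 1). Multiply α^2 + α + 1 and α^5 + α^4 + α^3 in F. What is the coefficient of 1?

1

Multiply in F_2[α]: (α^2 + α + 1)·(α^5 + α^4 + α^3) = α^7 + α^5 + α^3.
Reduce using α^6 ≡ α^5 + α^4 + α^2 + 1 (mod α^6 + α^5 + α^4 + α^2 + 1).
Reduced: α^5 + α^4 + α^2 + α + 1.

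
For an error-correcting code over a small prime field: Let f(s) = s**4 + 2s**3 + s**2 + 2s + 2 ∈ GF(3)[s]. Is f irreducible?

Check for roots in GF(3): f(0) = 2; f(1) = 2; f(2) = 0 → root.
f(2) = 0, so (s − 2) divides f(s); f is reducible.

No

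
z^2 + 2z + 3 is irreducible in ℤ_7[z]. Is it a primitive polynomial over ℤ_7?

Write f(z) = z^2 + 2z + 3.
|GF(7^2)^×| = 7^2 − 1 = 48. Prime factorization: 48 = 2^4·3.
f is primitive ⇔ z has order 48 in GF(7)[z]/(f), i.e. z^(48/q) ≠ 1 for each prime q | 48.
z^(24) mod f = 6.
z^(16) mod f = 2.
None equal 1, so z has full order 48; f is primitive.

Yes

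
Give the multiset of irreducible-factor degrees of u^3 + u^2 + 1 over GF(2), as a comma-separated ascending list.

3

Write g(u) = u^3 + u^2 + 1.
Roots in GF(2): g(0) = 1; g(1) = 1.
Complete factorization: g(u) = (u^3 + u^2 + 1).
Factor degrees with multiplicity: 3 = 3.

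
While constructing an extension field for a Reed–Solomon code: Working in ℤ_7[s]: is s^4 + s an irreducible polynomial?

No

Write m(s) = s^4 + s.
Check for roots in ℤ_7: m(0) = 0 → root; m(1) = 2; m(2) = 4; m(3) = 0 → root; m(4) = 1; m(5) = 0 → root; m(6) = 0 → root.
m(0) = 0, so (s) divides m(s); m is reducible.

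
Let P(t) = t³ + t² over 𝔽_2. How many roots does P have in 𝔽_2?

Evaluate at each of the 2 elements of 𝔽_2:
P(0) = 0 → root; P(1) = 0 → root.
Roots: {0, 1}.

2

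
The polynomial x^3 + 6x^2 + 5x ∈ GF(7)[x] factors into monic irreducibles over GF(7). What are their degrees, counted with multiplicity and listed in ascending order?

1, 1, 1

Write f(x) = x^3 + 6x^2 + 5x.
Linear factors from roots: (x), (x + 5), (x + 1).
Complete factorization: f(x) = (x)·(x + 1)·(x + 5).
Factor degrees with multiplicity: 1 + 1 + 1 = 3.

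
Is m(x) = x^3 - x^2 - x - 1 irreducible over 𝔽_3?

Yes

Check for roots in 𝔽_3: m(0) = 2; m(1) = 1; m(2) = 1.
No roots. A degree-3 polynomial over a field with no linear factor is irreducible.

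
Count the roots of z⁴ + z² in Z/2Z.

Write f(z) = z⁴ + z².
Evaluate at each of the 2 elements of Z/2Z:
f(0) = 0 → root; f(1) = 0 → root.
Roots: {0, 1}.

2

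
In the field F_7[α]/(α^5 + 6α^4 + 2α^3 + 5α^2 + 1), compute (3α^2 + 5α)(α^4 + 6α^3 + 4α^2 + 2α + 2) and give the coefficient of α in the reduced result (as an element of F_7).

0

Multiply in F_7[α]: (3α^2 + 5α)·(α^4 + 6α^3 + 4α^2 + 2α + 2) = 3α^6 + 2α^5 + 5α^3 + 2α^2 + 3α.
Reduce using α^5 ≡ α^4 + 5α^3 + 2α^2 + 6 (mod α^5 + 6α^4 + 2α^3 + 5α^2 + 1).
Reduced: 6α^4 + α^3 + 5α^2 + 2.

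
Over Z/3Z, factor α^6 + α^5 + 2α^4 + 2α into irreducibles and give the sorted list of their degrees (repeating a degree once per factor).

Write f(α) = α^6 + α^5 + 2α^4 + 2α.
Roots in Z/3Z: f(0) = 0 → root; f(1) = 0 → root; f(2) = 0 → root.
Linear factors from roots: (α), (α + 2), (α + 1).
Complete factorization: f(α) = (α)·(α + 1)·(α + 2)^2·(α^2 + 2α + 2).
Factor degrees with multiplicity: 1 + 1 + 1 + 1 + 2 = 6.

1, 1, 1, 1, 2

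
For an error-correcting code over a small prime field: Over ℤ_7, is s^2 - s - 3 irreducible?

Yes

Write P(s) = s^2 - s - 3.
Check for roots in ℤ_7: P(0) = 4; P(1) = 4; P(2) = 6; P(3) = 3; P(4) = 2; P(5) = 3; P(6) = 6.
No roots. A degree-2 polynomial over a field with no linear factor is irreducible.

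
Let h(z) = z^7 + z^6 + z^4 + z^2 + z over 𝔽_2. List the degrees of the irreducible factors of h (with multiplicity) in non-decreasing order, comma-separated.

Roots in 𝔽_2: h(0) = 0 → root; h(1) = 1.
Linear factors from roots: (z).
Complete factorization: h(z) = (z)·(z^2 + z + 1)^3.
Factor degrees with multiplicity: 1 + 2 + 2 + 2 = 7.

1, 2, 2, 2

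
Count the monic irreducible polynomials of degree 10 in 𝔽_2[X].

By the necklace-counting formula, N_2(10) = (1/10) Σ_{d|10} μ(10/d)·2^d.
Divisors of 10: 1, 2, 5, 10; μ(10/d) for each: 1, -1, -1, 1.
Σ = 2^1 − 2^2 − 2^5 + 2^10 = 990.
N = 990/10 = 99.

99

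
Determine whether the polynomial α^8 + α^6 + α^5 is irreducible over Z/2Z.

No

Write m(α) = α^8 + α^6 + α^5.
Check for roots in Z/2Z: m(0) = 0 → root; m(1) = 1.
m(0) = 0, so (α) divides m(α); m is reducible.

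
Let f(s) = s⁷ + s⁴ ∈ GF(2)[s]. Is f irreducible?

Check for roots in GF(2): f(0) = 0 → root; f(1) = 0 → root.
f(0) = 0, so (s) divides f(s); f is reducible.

No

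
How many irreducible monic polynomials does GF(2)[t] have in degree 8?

The number of monic irreducibles of degree 8 over GF(2) is (1/8)·Σ_{d∣8} μ(8/d) 2^d.
Divisors of 8: 1, 2, 4, 8; μ(8/d) for each: 0, 0, -1, 1.
Σ = − 2^4 + 2^8 = 240.
N = 240/8 = 30.

30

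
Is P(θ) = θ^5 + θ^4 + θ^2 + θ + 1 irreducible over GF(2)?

Yes

Check for roots in GF(2): P(0) = 1; P(1) = 1.
No roots, so no linear factors.
Monic irreducibles of degree 2 over GF(2): θ^2 + θ + 1.
None of them divide P (all give nonzero remainder).
No irreducible factor of degree ≤ 2 exists, so P is irreducible over GF(2).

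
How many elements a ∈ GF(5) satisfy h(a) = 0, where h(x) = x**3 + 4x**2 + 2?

Evaluate at each of the 5 elements of GF(5):
h(0) = 2; h(1) = 2; h(2) = 1; h(3) = 0 → root; h(4) = 0 → root.
Roots: {3, 4}.

2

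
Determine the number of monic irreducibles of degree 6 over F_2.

9

Gauss's count: N_{2}(6) = (1/6) Σ_{d|6} μ(6/d)·2^d.
Divisors of 6: 1, 2, 3, 6; μ(6/d) for each: 1, -1, -1, 1.
Σ = 2^1 − 2^2 − 2^3 + 2^6 = 54.
N = 54/6 = 9.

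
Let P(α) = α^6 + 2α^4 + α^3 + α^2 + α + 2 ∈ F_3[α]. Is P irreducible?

Check for roots in F_3: P(0) = 2; P(1) = 2; P(2) = 1.
No roots, so no linear factors.
Monic irreducibles of degree 2 over GF(3): α^2 + 1, α^2 + α + 2, α^2 + 2α + 2.
None of them divide P (all give nonzero remainder).
Degree-3 irreducible divisors: test the 8 monic irreducibles of degree 3 over GF(3).
None of them divide P (all give nonzero remainder).
No irreducible factor of degree ≤ 3 exists, so P is irreducible over GF(3).

Yes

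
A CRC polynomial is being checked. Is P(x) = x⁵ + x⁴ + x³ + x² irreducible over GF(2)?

No

Check for roots in GF(2): P(0) = 0 → root; P(1) = 0 → root.
P(0) = 0, so (x) divides P(x); P is reducible.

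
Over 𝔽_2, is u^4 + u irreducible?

No

Write h(u) = u^4 + u.
Check for roots in 𝔽_2: h(0) = 0 → root; h(1) = 0 → root.
h(0) = 0, so (u) divides h(u); h is reducible.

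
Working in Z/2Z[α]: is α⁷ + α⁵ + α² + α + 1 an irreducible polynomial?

Write h(α) = α⁷ + α⁵ + α² + α + 1.
Check for roots in Z/2Z: h(0) = 1; h(1) = 1.
No roots, so no linear factors.
Monic irreducibles of degree 2 over GF(2): α² + α + 1.
None of them divide h (all give nonzero remainder).
Monic irreducibles of degree 3 over GF(2): α³ + α + 1, α³ + α² + 1.
None of them divide h (all give nonzero remainder).
No irreducible factor of degree ≤ 3 exists, so h is irreducible over GF(2).

Yes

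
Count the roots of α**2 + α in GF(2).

2

Write h(α) = α**2 + α.
Evaluate at each of the 2 elements of GF(2):
h(0) = 0 → root; h(1) = 0 → root.
Roots: {0, 1}.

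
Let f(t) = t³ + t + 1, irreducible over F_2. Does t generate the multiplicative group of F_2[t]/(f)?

Yes

|GF(2^3)^×| = 2^3 − 1 = 7. Prime factorization: 7 = 7.
f is primitive ⇔ t has order 7 in GF(2)[t]/(f), i.e. t^(7/q) ≠ 1 for each prime q | 7.
t^(1) mod f = t.
None equal 1, so t has full order 7; f is primitive.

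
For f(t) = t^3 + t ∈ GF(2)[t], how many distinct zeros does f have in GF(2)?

2

Evaluate at each of the 2 elements of GF(2):
f(0) = 0 → root; f(1) = 0 → root.
Roots: {0, 1}.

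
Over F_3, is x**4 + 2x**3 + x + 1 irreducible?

Yes

Write h(x) = x**4 + 2x**3 + x + 1.
Check for roots in F_3: h(0) = 1; h(1) = 2; h(2) = 2.
No roots, so no linear factors.
Monic irreducibles of degree 2 over GF(3): x**2 + 1, x**2 + x + 2, x**2 + 2x + 2.
None of them divide h (all give nonzero remainder).
No irreducible factor of degree ≤ 2 exists, so h is irreducible over GF(3).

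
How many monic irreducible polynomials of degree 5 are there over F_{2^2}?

x^(4^5) − x is the product of all monic irreducibles of degree dividing 5; Möbius inversion gives N = (1/5) Σ μ(5/d)·4^d.
Divisors of 5: 1, 5; μ(5/d) for each: -1, 1.
Σ = − 4^1 + 4^5 = 1020.
N = 1020/5 = 204.

204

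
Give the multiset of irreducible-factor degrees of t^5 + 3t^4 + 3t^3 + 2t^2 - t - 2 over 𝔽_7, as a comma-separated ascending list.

Write g(t) = t^5 + 3t^4 + 3t^3 + 2t^2 - t - 2.
Linear factors from roots: (t + 2), (t + 1).
Complete factorization: g(t) = (t + 1)·(t + 2)·(t^3 + t - 1).
Factor degrees with multiplicity: 1 + 1 + 3 = 5.

1, 1, 3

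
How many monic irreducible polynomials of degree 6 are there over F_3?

Gauss's count: N_{3}(6) = (1/6) Σ_{d|6} μ(6/d)·3^d.
Divisors of 6: 1, 2, 3, 6; μ(6/d) for each: 1, -1, -1, 1.
Σ = 3^1 − 3^2 − 3^3 + 3^6 = 696.
N = 696/6 = 116.

116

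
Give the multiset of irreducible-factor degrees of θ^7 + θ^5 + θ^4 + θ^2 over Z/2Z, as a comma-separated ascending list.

1, 1, 1, 1, 1, 2

Write g(θ) = θ^7 + θ^5 + θ^4 + θ^2.
Roots in Z/2Z: g(0) = 0 → root; g(1) = 0 → root.
Linear factors from roots: (θ), (θ + 1).
Complete factorization: g(θ) = (θ)^2·(θ + 1)^3·(θ^2 + θ + 1).
Factor degrees with multiplicity: 1 + 1 + 1 + 1 + 1 + 2 = 7.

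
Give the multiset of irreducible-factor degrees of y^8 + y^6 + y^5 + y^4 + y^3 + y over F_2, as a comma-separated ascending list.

Write h(y) = y^8 + y^6 + y^5 + y^4 + y^3 + y.
Roots in F_2: h(0) = 0 → root; h(1) = 0 → root.
Linear factors from roots: (y), (y + 1).
Complete factorization: h(y) = (y)·(y + 1)·(y^2 + y + 1)^3.
Factor degrees with multiplicity: 1 + 1 + 2 + 2 + 2 = 8.

1, 1, 2, 2, 2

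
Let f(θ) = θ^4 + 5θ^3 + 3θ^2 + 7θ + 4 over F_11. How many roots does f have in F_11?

Evaluate at each of the 11 elements of F_11:
f(0) = 4; f(1) = 9; f(2) = 9; f(3) = 4; f(4) = 7; f(5) = 0 → root; f(6) = 0 → root; f(7) = 4; f(8) = 0 → root; f(9) = 0 → root; f(10) = 7.
Roots: {5, 6, 8, 9}.

4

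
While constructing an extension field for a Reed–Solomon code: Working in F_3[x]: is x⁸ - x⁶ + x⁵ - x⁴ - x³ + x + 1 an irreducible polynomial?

Write h(x) = x⁸ - x⁶ + x⁵ - x⁴ - x³ + x + 1.
Check for roots in F_3: h(0) = 1; h(1) = 1; h(2) = 2.
No roots, so no linear factors.
Monic irreducibles of degree 2 over GF(3): x² + 1, x² + x - 1, x² - x - 1.
None of them divide h (all give nonzero remainder).
Degree-3 irreducible divisors: test the 8 monic irreducibles of degree 3 over GF(3).
None of them divide h (all give nonzero remainder).
Degree-4 irreducible divisors: test the 18 monic irreducibles of degree 4 over GF(3).
None of them divide h (all give nonzero remainder).
No irreducible factor of degree ≤ 4 exists, so h is irreducible over GF(3).

Yes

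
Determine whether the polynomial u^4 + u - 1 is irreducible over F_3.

Write h(u) = u^4 + u - 1.
Check for roots in F_3: h(0) = 2; h(1) = 1; h(2) = 2.
No roots, so no linear factors.
Monic irreducibles of degree 2 over GF(3): u^2 + 1, u^2 + u - 1, u^2 - u - 1.
None of them divide h (all give nonzero remainder).
No irreducible factor of degree ≤ 2 exists, so h is irreducible over GF(3).

Yes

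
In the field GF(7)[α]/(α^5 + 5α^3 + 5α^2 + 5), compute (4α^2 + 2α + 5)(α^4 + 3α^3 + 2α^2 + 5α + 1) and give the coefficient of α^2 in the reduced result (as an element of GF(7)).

Multiply in GF(7)[α]: (4α^2 + 2α + 5)·(α^4 + 3α^3 + 2α^2 + 5α + 1) = 4α^6 + 5α^4 + 4α^3 + 3α^2 + 6α + 5.
Reduce using α^5 ≡ 2α^3 + 2α^2 + 2 (mod α^5 + 5α^3 + 5α^2 + 5).
Reduced: 6α^4 + 5α^3 + 3α^2 + 5.

3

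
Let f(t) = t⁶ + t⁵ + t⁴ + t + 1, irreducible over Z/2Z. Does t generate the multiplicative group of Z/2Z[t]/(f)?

Yes

|GF(2^6)^×| = 2^6 − 1 = 63. Prime factorization: 63 = 3^2·7.
f is primitive ⇔ t has order 63 in GF(2)[t]/(f), i.e. t^(63/q) ≠ 1 for each prime q | 63.
t^(21) mod f = t⁴ + t³ + 1.
t^(9) mod f = t⁵ + t² + t + 1.
None equal 1, so t has full order 63; f is primitive.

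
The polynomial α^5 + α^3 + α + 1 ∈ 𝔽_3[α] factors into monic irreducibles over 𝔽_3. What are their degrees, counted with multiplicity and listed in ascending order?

Write g(α) = α^5 + α^3 + α + 1.
Roots in 𝔽_3: g(0) = 1; g(1) = 1; g(2) = 1.
Complete factorization: g(α) = (α^5 + α^3 + α + 1).
Factor degrees with multiplicity: 5 = 5.

5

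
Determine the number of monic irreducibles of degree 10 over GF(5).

976248

By the necklace-counting formula, N_5(10) = (1/10) Σ_{d|10} μ(10/d)·5^d.
Divisors of 10: 1, 2, 5, 10; μ(10/d) for each: 1, -1, -1, 1.
Σ = 5^1 − 5^2 − 5^5 + 5^10 = 9762480.
N = 9762480/10 = 976248.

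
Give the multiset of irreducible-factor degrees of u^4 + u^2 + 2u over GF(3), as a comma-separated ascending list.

Write g(u) = u^4 + u^2 + 2u.
Roots in GF(3): g(0) = 0 → root; g(1) = 1; g(2) = 0 → root.
Linear factors from roots: (u), (u + 1).
Complete factorization: g(u) = (u)·(u + 1)·(u^2 + 2u + 2).
Factor degrees with multiplicity: 1 + 1 + 2 = 4.

1, 1, 2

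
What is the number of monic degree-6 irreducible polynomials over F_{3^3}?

64566684

Gauss's count: N_{27}(6) = (1/6) Σ_{d|6} μ(6/d)·27^d.
Divisors of 6: 1, 2, 3, 6; μ(6/d) for each: 1, -1, -1, 1.
Σ = 27^1 − 27^2 − 27^3 + 27^6 = 387400104.
N = 387400104/6 = 64566684.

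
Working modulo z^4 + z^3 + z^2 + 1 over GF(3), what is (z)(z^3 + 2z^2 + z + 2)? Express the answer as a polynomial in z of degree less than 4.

Multiply in GF(3)[z]: (z)·(z^3 + 2z^2 + z + 2) = z^4 + 2z^3 + z^2 + 2z.
Reduce using z^4 ≡ 2z^3 + 2z^2 + 2 (mod z^4 + z^3 + z^2 + 1).
Reduced: z^3 + 2z + 2.

z^3 + 2z + 2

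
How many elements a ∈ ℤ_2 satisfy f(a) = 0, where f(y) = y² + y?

2

Evaluate at each of the 2 elements of ℤ_2:
f(0) = 0 → root; f(1) = 0 → root.
Roots: {0, 1}.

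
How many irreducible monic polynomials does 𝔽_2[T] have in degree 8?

30

By the necklace-counting formula, N_2(8) = (1/8) Σ_{d|8} μ(8/d)·2^d.
Divisors of 8: 1, 2, 4, 8; μ(8/d) for each: 0, 0, -1, 1.
Σ = − 2^4 + 2^8 = 240.
N = 240/8 = 30.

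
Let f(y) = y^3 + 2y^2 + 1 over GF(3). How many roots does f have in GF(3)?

0

Evaluate at each of the 3 elements of GF(3):
f(0) = 1; f(1) = 1; f(2) = 2.
No element is a root.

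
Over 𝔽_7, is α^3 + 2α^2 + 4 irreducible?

Write m(α) = α^3 + 2α^2 + 4.
Check for roots in 𝔽_7: m(0) = 4; m(1) = 0 → root; m(2) = 6; m(3) = 0 → root; m(4) = 2; m(5) = 4; m(6) = 5.
m(1) = 0, so (α − 1) divides m(α); m is reducible.

No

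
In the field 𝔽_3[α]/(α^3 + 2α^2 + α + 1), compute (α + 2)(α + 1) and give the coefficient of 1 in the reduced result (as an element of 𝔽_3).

2

Multiply in 𝔽_3[α]: (α + 2)·(α + 1) = α^2 + 2.
Reduced: α^2 + 2.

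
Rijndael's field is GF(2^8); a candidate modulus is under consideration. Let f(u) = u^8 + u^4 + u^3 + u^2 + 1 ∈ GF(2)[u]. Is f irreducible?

Check for roots in GF(2): f(0) = 1; f(1) = 1.
No roots, so no linear factors.
Monic irreducibles of degree 2 over GF(2): u^2 + u + 1.
None of them divide f (all give nonzero remainder).
Monic irreducibles of degree 3 over GF(2): u^3 + u + 1, u^3 + u^2 + 1.
None of them divide f (all give nonzero remainder).
Monic irreducibles of degree 4 over GF(2): u^4 + u + 1, u^4 + u^3 + 1, u^4 + u^3 + u^2 + u + 1.
None of them divide f (all give nonzero remainder).
No irreducible factor of degree ≤ 4 exists, so f is irreducible over GF(2).

Yes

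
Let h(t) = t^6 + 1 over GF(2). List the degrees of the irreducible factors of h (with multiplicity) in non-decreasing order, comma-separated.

1, 1, 2, 2

Roots in GF(2): h(0) = 1; h(1) = 0 → root.
Linear factors from roots: (t + 1).
Complete factorization: h(t) = (t + 1)^2·(t^2 + t + 1)^2.
Factor degrees with multiplicity: 1 + 1 + 2 + 2 = 6.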